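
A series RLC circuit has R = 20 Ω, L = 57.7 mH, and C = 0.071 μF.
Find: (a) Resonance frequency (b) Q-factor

Step 1 — Resonance condition Im(Z)=0 gives ω₀ = 1/√(LC).
Step 2 — ω₀ = 1/√(0.0577·7.1e-08) = 1.562e+04 rad/s.
Step 3 — f₀ = ω₀/(2π) = 2487 Hz.
Step 4 — Series Q: Q = ω₀L/R = 1.562e+04·0.0577/20 = 45.07.

(a) f₀ = 2487 Hz  (b) Q = 45.07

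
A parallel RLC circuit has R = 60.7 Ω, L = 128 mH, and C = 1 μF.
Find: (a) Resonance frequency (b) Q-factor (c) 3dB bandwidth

Step 1 — Resonance: ω₀ = 1/√(LC) = 1/√(0.128·1e-06) = 2795 rad/s.
Step 2 — f₀ = ω₀/(2π) = 444.9 Hz.
Step 3 — Parallel Q: Q = R/(ω₀L) = 60.7/(2795·0.128) = 0.1697.
Step 4 — Bandwidth: Δω = ω₀/Q = 1.647e+04 rad/s; BW = Δω/(2π) = 2622 Hz.

(a) f₀ = 444.9 Hz  (b) Q = 0.1697  (c) BW = 2622 Hz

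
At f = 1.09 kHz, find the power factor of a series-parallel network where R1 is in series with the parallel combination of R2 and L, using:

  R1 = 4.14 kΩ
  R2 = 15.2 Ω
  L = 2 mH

Step 1 — Angular frequency: ω = 2π·f = 2π·1090 = 6849 rad/s.
Step 2 — Component impedances:
  R1: Z = R = 4140 Ω
  R2: Z = R = 15.2 Ω
  L: Z = jωL = j·6849·0.002 = 0 + j13.7 Ω
Step 3 — Parallel branch: R2 || L = 1/(1/R2 + 1/L) = 6.812 + j7.559 Ω.
Step 4 — Series with R1: Z_total = R1 + (R2 || L) = 4147 + j7.559 Ω = 4147∠0.1° Ω.
Step 5 — Power factor: PF = cos(φ) = Re(Z)/|Z| = 4147/4147 = 1.
Step 6 — Type: Im(Z) = 7.559 ⇒ lagging (phase φ = 0.1°).

PF = 1 (lagging, φ = 0.1°)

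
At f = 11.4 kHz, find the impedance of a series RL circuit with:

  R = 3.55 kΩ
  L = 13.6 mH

Step 1 — Angular frequency: ω = 2π·f = 2π·1.14e+04 = 7.163e+04 rad/s.
Step 2 — Component impedances:
  R: Z = R = 3550 Ω
  L: Z = jωL = j·7.163e+04·0.0136 = 0 + j974.1 Ω
Step 3 — Series combination: Z_total = R + L = 3550 + j974.1 Ω = 3681∠15.3° Ω.

Z = 3550 + j974.1 Ω = 3681∠15.3° Ω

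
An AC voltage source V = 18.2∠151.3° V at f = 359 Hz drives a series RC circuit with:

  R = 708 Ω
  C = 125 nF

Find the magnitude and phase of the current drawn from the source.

Step 1 — Angular frequency: ω = 2π·f = 2π·359 = 2256 rad/s.
Step 2 — Component impedances:
  R: Z = R = 708 Ω
  C: Z = 1/(jωC) = -j/(ω·C) = 0 - j3547 Ω
Step 3 — Series combination: Z_total = R + C = 708 - j3547 Ω = 3617∠-78.7° Ω.
Step 4 — Source phasor: V = 18.2∠151.3° V = -15.96 + j8.74 V.
Step 5 — Ohm's law: I = V / Z_total = (-15.96 + j8.74) / (708 - j3547) = -0.003234 - j0.003856 A.
Step 6 — Convert to polar: |I| = 0.005032 A, ∠I = -130.0°.

I = 0.005032∠-130.0° A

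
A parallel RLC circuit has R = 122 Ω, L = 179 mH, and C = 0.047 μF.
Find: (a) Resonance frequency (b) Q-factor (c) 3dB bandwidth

Step 1 — Resonance: ω₀ = 1/√(LC) = 1/√(0.179·4.7e-08) = 1.09e+04 rad/s.
Step 2 — f₀ = ω₀/(2π) = 1735 Hz.
Step 3 — Parallel Q: Q = R/(ω₀L) = 122/(1.09e+04·0.179) = 0.06251.
Step 4 — Bandwidth: Δω = ω₀/Q = 1.744e+05 rad/s; BW = Δω/(2π) = 2.776e+04 Hz.

(a) f₀ = 1735 Hz  (b) Q = 0.06251  (c) BW = 2.776e+04 Hz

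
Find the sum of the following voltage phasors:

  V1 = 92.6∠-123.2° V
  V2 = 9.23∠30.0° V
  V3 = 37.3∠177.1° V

Step 1 — Convert each phasor to rectangular form:
  V1 = 92.6·(cos(-123.2°) + j·sin(-123.2°)) = -50.7 - j77.48 V
  V2 = 9.23·(cos(30.0°) + j·sin(30.0°)) = 7.993 + j4.615 V
  V3 = 37.3·(cos(177.1°) + j·sin(177.1°)) = -37.25 + j1.887 V
Step 2 — Sum components: V_total = -79.96 - j70.98 V.
Step 3 — Convert to polar: |V_total| = 106.9 V, ∠V_total = -138.4°.

V_total = 106.9∠-138.4° V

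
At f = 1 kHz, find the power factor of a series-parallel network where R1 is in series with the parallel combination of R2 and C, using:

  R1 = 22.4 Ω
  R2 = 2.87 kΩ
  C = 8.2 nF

Step 1 — Angular frequency: ω = 2π·f = 2π·1000 = 6283 rad/s.
Step 2 — Component impedances:
  R1: Z = R = 22.4 Ω
  R2: Z = R = 2870 Ω
  C: Z = 1/(jωC) = -j/(ω·C) = 0 - j1.941e+04 Ω
Step 3 — Parallel branch: R2 || C = 1/(1/R2 + 1/C) = 2809 - j415.3 Ω.
Step 4 — Series with R1: Z_total = R1 + (R2 || C) = 2831 - j415.3 Ω = 2861∠-8.3° Ω.
Step 5 — Power factor: PF = cos(φ) = Re(Z)/|Z| = 2831/2861.3 = 0.9894.
Step 6 — Type: Im(Z) = -415.3 ⇒ leading (phase φ = -8.3°).

PF = 0.9894 (leading, φ = -8.3°)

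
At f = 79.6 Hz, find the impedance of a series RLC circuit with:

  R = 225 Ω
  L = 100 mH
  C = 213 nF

Step 1 — Angular frequency: ω = 2π·f = 2π·79.6 = 500.1 rad/s.
Step 2 — Component impedances:
  R: Z = R = 225 Ω
  L: Z = jωL = j·500.1·0.1 = 0 + j50.01 Ω
  C: Z = 1/(jωC) = -j/(ω·C) = 0 - j9387 Ω
Step 3 — Series combination: Z_total = R + L + C = 225 - j9337 Ω = 9340∠-88.6° Ω.

Z = 225 - j9337 Ω = 9340∠-88.6° Ω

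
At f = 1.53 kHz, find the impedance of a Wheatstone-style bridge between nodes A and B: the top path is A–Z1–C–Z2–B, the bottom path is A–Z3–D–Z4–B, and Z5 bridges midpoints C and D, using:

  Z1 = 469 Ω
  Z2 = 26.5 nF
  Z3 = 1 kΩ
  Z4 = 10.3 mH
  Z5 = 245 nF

Step 1 — Angular frequency: ω = 2π·f = 2π·1530 = 9613 rad/s.
Step 2 — Component impedances:
  Z1: Z = R = 469 Ω
  Z2: Z = 1/(jωC) = -j/(ω·C) = 0 - j3925 Ω
  Z3: Z = R = 1000 Ω
  Z4: Z = jωL = j·9613·0.0103 = 0 + j99.02 Ω
  Z5: Z = 1/(jωC) = -j/(ω·C) = 0 - j424.6 Ω
Step 3 — Bridge requires nodal analysis (the Z5 bridge couples midpoints C and D, so the two paths cannot be reduced to a simple series/parallel combination). Setting node B to ground and injecting 1 A at node A, the 3-node admittance system at A, C, D solves to V_A = Z_AB = 365.8 - j77.15 Ω = 373.8∠-11.9° Ω.

Z = 365.8 - j77.15 Ω = 373.8∠-11.9° Ω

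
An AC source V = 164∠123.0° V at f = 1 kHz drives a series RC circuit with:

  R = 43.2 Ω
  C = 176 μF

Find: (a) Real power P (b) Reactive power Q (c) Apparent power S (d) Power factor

Step 1 — Angular frequency: ω = 2π·f = 2π·1000 = 6283 rad/s.
Step 2 — Component impedances:
  R: Z = R = 43.2 Ω
  C: Z = 1/(jωC) = -j/(ω·C) = 0 - j0.9043 Ω
Step 3 — Series combination: Z_total = R + C = 43.2 - j0.9043 Ω = 43.21∠-1.2° Ω.
Step 4 — Source phasor: V = 164∠123.0° V = -89.32 + j137.5 V.
Step 5 — Current: I = V / Z = -2.133 + j3.139 A = 3.795∠124.2° A.
Step 6 — Complex power: S = V·I* = 622.3 - j13.03 VA.
Step 7 — Real power: P = Re(S) = 622.3 W.
Step 8 — Reactive power: Q = Im(S) = -13.03 VAR.
Step 9 — Apparent power: |S| = 622.5 VA.
Step 10 — Power factor: PF = P/|S| = 0.9998 (leading).

(a) P = 622.3 W  (b) Q = -13.03 VAR  (c) S = 622.5 VA  (d) PF = 0.9998 (leading)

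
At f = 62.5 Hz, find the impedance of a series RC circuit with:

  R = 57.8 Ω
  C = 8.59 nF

Step 1 — Angular frequency: ω = 2π·f = 2π·62.5 = 392.7 rad/s.
Step 2 — Component impedances:
  R: Z = R = 57.8 Ω
  C: Z = 1/(jωC) = -j/(ω·C) = 0 - j2.964e+05 Ω
Step 3 — Series combination: Z_total = R + C = 57.8 - j2.964e+05 Ω = 2.964e+05∠-90.0° Ω.

Z = 57.8 - j2.964e+05 Ω = 2.964e+05∠-90.0° Ω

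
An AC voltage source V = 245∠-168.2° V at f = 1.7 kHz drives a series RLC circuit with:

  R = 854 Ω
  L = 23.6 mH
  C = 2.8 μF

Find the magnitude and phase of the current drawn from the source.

Step 1 — Angular frequency: ω = 2π·f = 2π·1700 = 1.068e+04 rad/s.
Step 2 — Component impedances:
  R: Z = R = 854 Ω
  L: Z = jωL = j·1.068e+04·0.0236 = 0 + j252.1 Ω
  C: Z = 1/(jωC) = -j/(ω·C) = 0 - j33.44 Ω
Step 3 — Series combination: Z_total = R + L + C = 854 + j218.6 Ω = 881.5∠14.4° Ω.
Step 4 — Source phasor: V = 245∠-168.2° V = -239.8 - j50.1 V.
Step 5 — Ohm's law: I = V / Z_total = (-239.8 - j50.1) / (854 + j218.6) = -0.2776 + j0.01242 A.
Step 6 — Convert to polar: |I| = 0.2779 A, ∠I = 177.4°.

I = 0.2779∠177.4° A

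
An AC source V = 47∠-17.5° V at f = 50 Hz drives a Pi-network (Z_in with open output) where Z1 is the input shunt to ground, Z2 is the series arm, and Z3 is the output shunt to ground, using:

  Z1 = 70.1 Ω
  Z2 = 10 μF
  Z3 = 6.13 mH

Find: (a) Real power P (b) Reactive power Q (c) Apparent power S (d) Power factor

Step 1 — Angular frequency: ω = 2π·f = 2π·50 = 314.2 rad/s.
Step 2 — Component impedances:
  Z1: Z = R = 70.1 Ω
  Z2: Z = 1/(jωC) = -j/(ω·C) = 0 - j318.3 Ω
  Z3: Z = jωL = j·314.2·0.00613 = 0 + j1.926 Ω
Step 3 — With open output, the series arm Z2 and the output shunt Z3 appear in series to ground: Z2 + Z3 = 0 - j316.4 Ω.
Step 4 — Parallel with input shunt Z1: Z_in = Z1 || (Z2 + Z3) = 66.82 - j14.8 Ω = 68.44∠-12.5° Ω.
Step 5 — Source phasor: V = 47∠-17.5° V = 44.82 - j14.13 V.
Step 6 — Current: I = V / Z = 0.6841 - j0.05994 A = 0.6867∠-5.0° A.
Step 7 — Complex power: S = V·I* = 31.51 - j6.982 VA.
Step 8 — Real power: P = Re(S) = 31.51 W.
Step 9 — Reactive power: Q = Im(S) = -6.982 VAR.
Step 10 — Apparent power: |S| = 32.28 VA.
Step 11 — Power factor: PF = P/|S| = 0.9763 (leading).

(a) P = 31.51 W  (b) Q = -6.982 VAR  (c) S = 32.28 VA  (d) PF = 0.9763 (leading)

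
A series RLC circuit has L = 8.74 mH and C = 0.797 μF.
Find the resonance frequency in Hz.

Step 1 — Resonance condition Im(Z)=0 gives ω₀ = 1/√(LC).
Step 2 — ω₀ = 1/√(0.00874·7.97e-07) = 1.198e+04 rad/s.
Step 3 — f₀ = ω₀/(2π) = 1907 Hz.

f₀ = 1907 Hz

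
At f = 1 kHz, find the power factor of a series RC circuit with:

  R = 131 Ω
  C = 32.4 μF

Step 1 — Angular frequency: ω = 2π·f = 2π·1000 = 6283 rad/s.
Step 2 — Component impedances:
  R: Z = R = 131 Ω
  C: Z = 1/(jωC) = -j/(ω·C) = 0 - j4.912 Ω
Step 3 — Series combination: Z_total = R + C = 131 - j4.912 Ω = 131.1∠-2.1° Ω.
Step 4 — Power factor: PF = cos(φ) = Re(Z)/|Z| = 131/131.09 = 0.9993.
Step 5 — Type: Im(Z) = -4.912 ⇒ leading (phase φ = -2.1°).

PF = 0.9993 (leading, φ = -2.1°)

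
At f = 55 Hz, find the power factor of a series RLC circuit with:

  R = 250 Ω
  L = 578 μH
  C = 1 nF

Step 1 — Angular frequency: ω = 2π·f = 2π·55 = 345.6 rad/s.
Step 2 — Component impedances:
  R: Z = R = 250 Ω
  L: Z = jωL = j·345.6·0.000578 = 0 + j0.1997 Ω
  C: Z = 1/(jωC) = -j/(ω·C) = 0 - j2.894e+06 Ω
Step 3 — Series combination: Z_total = R + L + C = 250 - j2.894e+06 Ω = 2.894e+06∠-90.0° Ω.
Step 4 — Power factor: PF = cos(φ) = Re(Z)/|Z| = 250/2.894e+06 = 8.639e-05.
Step 5 — Type: Im(Z) = -2.894e+06 ⇒ leading (phase φ = -90.0°).

PF = 8.639e-05 (leading, φ = -90.0°)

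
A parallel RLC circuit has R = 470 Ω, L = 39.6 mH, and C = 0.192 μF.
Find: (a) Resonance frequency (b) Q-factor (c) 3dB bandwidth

Step 1 — Resonance: ω₀ = 1/√(LC) = 1/√(0.0396·1.92e-07) = 1.147e+04 rad/s.
Step 2 — f₀ = ω₀/(2π) = 1825 Hz.
Step 3 — Parallel Q: Q = R/(ω₀L) = 470/(1.147e+04·0.0396) = 1.035.
Step 4 — Bandwidth: Δω = ω₀/Q = 1.108e+04 rad/s; BW = Δω/(2π) = 1764 Hz.

(a) f₀ = 1825 Hz  (b) Q = 1.035  (c) BW = 1764 Hz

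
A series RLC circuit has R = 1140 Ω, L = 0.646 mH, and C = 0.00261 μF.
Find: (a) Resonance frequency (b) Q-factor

Step 1 — Resonance condition Im(Z)=0 gives ω₀ = 1/√(LC).
Step 2 — ω₀ = 1/√(0.000646·2.61e-09) = 7.701e+05 rad/s.
Step 3 — f₀ = ω₀/(2π) = 1.226e+05 Hz.
Step 4 — Series Q: Q = ω₀L/R = 7.701e+05·0.000646/1140 = 0.4364.

(a) f₀ = 1.226e+05 Hz  (b) Q = 0.4364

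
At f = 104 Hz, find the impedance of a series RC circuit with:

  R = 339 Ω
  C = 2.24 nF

Step 1 — Angular frequency: ω = 2π·f = 2π·104 = 653.5 rad/s.
Step 2 — Component impedances:
  R: Z = R = 339 Ω
  C: Z = 1/(jωC) = -j/(ω·C) = 0 - j6.832e+05 Ω
Step 3 — Series combination: Z_total = R + C = 339 - j6.832e+05 Ω = 6.832e+05∠-90.0° Ω.

Z = 339 - j6.832e+05 Ω = 6.832e+05∠-90.0° Ω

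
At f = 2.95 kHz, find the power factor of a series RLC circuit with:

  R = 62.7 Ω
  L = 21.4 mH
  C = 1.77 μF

Step 1 — Angular frequency: ω = 2π·f = 2π·2950 = 1.854e+04 rad/s.
Step 2 — Component impedances:
  R: Z = R = 62.7 Ω
  L: Z = jωL = j·1.854e+04·0.0214 = 0 + j396.7 Ω
  C: Z = 1/(jωC) = -j/(ω·C) = 0 - j30.48 Ω
Step 3 — Series combination: Z_total = R + L + C = 62.7 + j366.2 Ω = 371.5∠80.3° Ω.
Step 4 — Power factor: PF = cos(φ) = Re(Z)/|Z| = 62.7/371.5 = 0.1688.
Step 5 — Type: Im(Z) = 366.2 ⇒ lagging (phase φ = 80.3°).

PF = 0.1688 (lagging, φ = 80.3°)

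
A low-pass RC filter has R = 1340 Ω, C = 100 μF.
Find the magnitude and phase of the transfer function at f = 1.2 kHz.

Step 1 — Angular frequency: ω = 2π·1200 = 7540 rad/s.
Step 2 — Transfer function: H(jω) = 1/(1 + jωRC).
Step 3 — Denominator: 1 + jωRC = 1 + j·7540·1340·0.0001 = 1 + j1010.
Step 4 — H = 9.796e-07 - j0.0009898.
Step 5 — Magnitude: |H| = 0.0009898 (-60.1 dB); phase: φ = -89.9°.

|H| = 0.0009898 (-60.1 dB), φ = -89.9°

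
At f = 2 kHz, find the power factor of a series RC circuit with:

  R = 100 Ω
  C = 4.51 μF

Step 1 — Angular frequency: ω = 2π·f = 2π·2000 = 1.257e+04 rad/s.
Step 2 — Component impedances:
  R: Z = R = 100 Ω
  C: Z = 1/(jωC) = -j/(ω·C) = 0 - j17.64 Ω
Step 3 — Series combination: Z_total = R + C = 100 - j17.64 Ω = 101.5∠-10.0° Ω.
Step 4 — Power factor: PF = cos(φ) = Re(Z)/|Z| = 100/101.54 = 0.9848.
Step 5 — Type: Im(Z) = -17.64 ⇒ leading (phase φ = -10.0°).

PF = 0.9848 (leading, φ = -10.0°)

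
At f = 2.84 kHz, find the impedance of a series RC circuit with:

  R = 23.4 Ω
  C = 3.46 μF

Step 1 — Angular frequency: ω = 2π·f = 2π·2840 = 1.784e+04 rad/s.
Step 2 — Component impedances:
  R: Z = R = 23.4 Ω
  C: Z = 1/(jωC) = -j/(ω·C) = 0 - j16.2 Ω
Step 3 — Series combination: Z_total = R + C = 23.4 - j16.2 Ω = 28.46∠-34.7° Ω.

Z = 23.4 - j16.2 Ω = 28.46∠-34.7° Ω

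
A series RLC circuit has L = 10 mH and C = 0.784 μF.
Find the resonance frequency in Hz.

Step 1 — Resonance condition Im(Z)=0 gives ω₀ = 1/√(LC).
Step 2 — ω₀ = 1/√(0.01·7.84e-07) = 1.129e+04 rad/s.
Step 3 — f₀ = ω₀/(2π) = 1797 Hz.

f₀ = 1797 Hz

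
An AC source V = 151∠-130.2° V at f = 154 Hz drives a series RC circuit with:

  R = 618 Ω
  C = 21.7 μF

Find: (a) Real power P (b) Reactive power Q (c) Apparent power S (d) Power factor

Step 1 — Angular frequency: ω = 2π·f = 2π·154 = 967.6 rad/s.
Step 2 — Component impedances:
  R: Z = R = 618 Ω
  C: Z = 1/(jωC) = -j/(ω·C) = 0 - j47.63 Ω
Step 3 — Series combination: Z_total = R + C = 618 - j47.63 Ω = 619.8∠-4.4° Ω.
Step 4 — Source phasor: V = 151∠-130.2° V = -97.46 - j115.3 V.
Step 5 — Current: I = V / Z = -0.1425 - j0.1976 A = 0.2436∠-125.8° A.
Step 6 — Complex power: S = V·I* = 36.68 - j2.826 VA.
Step 7 — Real power: P = Re(S) = 36.68 W.
Step 8 — Reactive power: Q = Im(S) = -2.826 VAR.
Step 9 — Apparent power: |S| = 36.79 VA.
Step 10 — Power factor: PF = P/|S| = 0.997 (leading).

(a) P = 36.68 W  (b) Q = -2.826 VAR  (c) S = 36.79 VA  (d) PF = 0.997 (leading)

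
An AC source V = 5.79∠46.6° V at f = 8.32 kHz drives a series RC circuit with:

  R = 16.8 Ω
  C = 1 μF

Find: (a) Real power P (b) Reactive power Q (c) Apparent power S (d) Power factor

Step 1 — Angular frequency: ω = 2π·f = 2π·8320 = 5.228e+04 rad/s.
Step 2 — Component impedances:
  R: Z = R = 16.8 Ω
  C: Z = 1/(jωC) = -j/(ω·C) = 0 - j19.13 Ω
Step 3 — Series combination: Z_total = R + C = 16.8 - j19.13 Ω = 25.46∠-48.7° Ω.
Step 4 — Source phasor: V = 5.79∠46.6° V = 3.978 + j4.207 V.
Step 5 — Current: I = V / Z = -0.02104 + j0.2264 A = 0.2274∠95.3° A.
Step 6 — Complex power: S = V·I* = 0.8689 - j0.9894 VA.
Step 7 — Real power: P = Re(S) = 0.8689 W.
Step 8 — Reactive power: Q = Im(S) = -0.9894 VAR.
Step 9 — Apparent power: |S| = 1.317 VA.
Step 10 — Power factor: PF = P/|S| = 0.6599 (leading).

(a) P = 0.8689 W  (b) Q = -0.9894 VAR  (c) S = 1.317 VA  (d) PF = 0.6599 (leading)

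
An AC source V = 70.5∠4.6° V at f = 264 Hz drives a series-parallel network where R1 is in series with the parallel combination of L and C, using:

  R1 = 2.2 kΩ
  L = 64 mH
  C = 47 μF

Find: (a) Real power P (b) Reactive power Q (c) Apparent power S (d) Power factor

Step 1 — Angular frequency: ω = 2π·f = 2π·264 = 1659 rad/s.
Step 2 — Component impedances:
  R1: Z = R = 2200 Ω
  L: Z = jωL = j·1659·0.064 = 0 + j106.2 Ω
  C: Z = 1/(jωC) = -j/(ω·C) = 0 - j12.83 Ω
Step 3 — Parallel branch: L || C = 1/(1/L + 1/C) = 0 - j14.59 Ω.
Step 4 — Series with R1: Z_total = R1 + (L || C) = 2200 - j14.59 Ω = 2200∠-0.4° Ω.
Step 5 — Source phasor: V = 70.5∠4.6° V = 70.27 + j5.654 V.
Step 6 — Current: I = V / Z = 0.03192 + j0.002782 A = 0.03204∠5.0° A.
Step 7 — Complex power: S = V·I* = 2.259 - j0.01498 VA.
Step 8 — Real power: P = Re(S) = 2.259 W.
Step 9 — Reactive power: Q = Im(S) = -0.01498 VAR.
Step 10 — Apparent power: |S| = 2.259 VA.
Step 11 — Power factor: PF = P/|S| = 1 (leading).

(a) P = 2.259 W  (b) Q = -0.01498 VAR  (c) S = 2.259 VA  (d) PF = 1 (leading)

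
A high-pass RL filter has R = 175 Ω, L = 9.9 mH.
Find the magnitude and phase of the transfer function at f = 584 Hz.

Step 1 — Angular frequency: ω = 2π·584 = 3669 rad/s.
Step 2 — Transfer function: H(jω) = jωL/(R + jωL).
Step 3 — Numerator jωL = j·36.33; denominator R + jωL = 175 + j36.33.
Step 4 — H = 0.04131 + j0.199.
Step 5 — Magnitude: |H| = 0.2032 (-13.8 dB); phase: φ = 78.3°.

|H| = 0.2032 (-13.8 dB), φ = 78.3°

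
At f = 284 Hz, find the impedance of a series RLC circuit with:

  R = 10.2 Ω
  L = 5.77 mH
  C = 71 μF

Step 1 — Angular frequency: ω = 2π·f = 2π·284 = 1784 rad/s.
Step 2 — Component impedances:
  R: Z = R = 10.2 Ω
  L: Z = jωL = j·1784·0.00577 = 0 + j10.3 Ω
  C: Z = 1/(jωC) = -j/(ω·C) = 0 - j7.893 Ω
Step 3 — Series combination: Z_total = R + L + C = 10.2 + j2.403 Ω = 10.48∠13.3° Ω.

Z = 10.2 + j2.403 Ω = 10.48∠13.3° Ω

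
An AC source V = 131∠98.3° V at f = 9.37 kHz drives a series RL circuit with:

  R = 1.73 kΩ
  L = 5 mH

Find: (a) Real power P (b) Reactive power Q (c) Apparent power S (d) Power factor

Step 1 — Angular frequency: ω = 2π·f = 2π·9370 = 5.887e+04 rad/s.
Step 2 — Component impedances:
  R: Z = R = 1730 Ω
  L: Z = jωL = j·5.887e+04·0.005 = 0 + j294.4 Ω
Step 3 — Series combination: Z_total = R + L = 1730 + j294.4 Ω = 1755∠9.7° Ω.
Step 4 — Source phasor: V = 131∠98.3° V = -18.91 + j129.6 V.
Step 5 — Current: I = V / Z = 0.001767 + j0.07463 A = 0.07465∠88.6° A.
Step 6 — Complex power: S = V·I* = 9.641 + j1.64 VA.
Step 7 — Real power: P = Re(S) = 9.641 W.
Step 8 — Reactive power: Q = Im(S) = 1.64 VAR.
Step 9 — Apparent power: |S| = 9.779 VA.
Step 10 — Power factor: PF = P/|S| = 0.9858 (lagging).

(a) P = 9.641 W  (b) Q = 1.64 VAR  (c) S = 9.779 VA  (d) PF = 0.9858 (lagging)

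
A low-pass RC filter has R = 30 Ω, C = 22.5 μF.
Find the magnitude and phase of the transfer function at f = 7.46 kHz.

Step 1 — Angular frequency: ω = 2π·7460 = 4.687e+04 rad/s.
Step 2 — Transfer function: H(jω) = 1/(1 + jωRC).
Step 3 — Denominator: 1 + jωRC = 1 + j·4.687e+04·30·2.25e-05 = 1 + j31.64.
Step 4 — H = 0.000998 - j0.03158.
Step 5 — Magnitude: |H| = 0.03159 (-30.0 dB); phase: φ = -88.2°.

|H| = 0.03159 (-30.0 dB), φ = -88.2°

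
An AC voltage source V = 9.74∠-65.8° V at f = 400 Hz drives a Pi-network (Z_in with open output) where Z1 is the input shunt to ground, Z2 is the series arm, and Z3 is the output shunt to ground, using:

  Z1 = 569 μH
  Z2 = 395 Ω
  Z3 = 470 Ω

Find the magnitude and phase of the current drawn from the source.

Step 1 — Angular frequency: ω = 2π·f = 2π·400 = 2513 rad/s.
Step 2 — Component impedances:
  Z1: Z = jωL = j·2513·0.000569 = 0 + j1.43 Ω
  Z2: Z = R = 395 Ω
  Z3: Z = R = 470 Ω
Step 3 — With open output, the series arm Z2 and the output shunt Z3 appear in series to ground: Z2 + Z3 = 865 Ω.
Step 4 — Parallel with input shunt Z1: Z_in = Z1 || (Z2 + Z3) = 0.002364 + j1.43 Ω = 1.43∠89.9° Ω.
Step 5 — Source phasor: V = 9.74∠-65.8° V = 3.993 - j8.884 V.
Step 6 — Ohm's law: I = V / Z_total = (3.993 - j8.884) / (0.002364 + j1.43) = -6.208 - j2.802 A.
Step 7 — Convert to polar: |I| = 6.811 A, ∠I = -155.7°.

I = 6.811∠-155.7° A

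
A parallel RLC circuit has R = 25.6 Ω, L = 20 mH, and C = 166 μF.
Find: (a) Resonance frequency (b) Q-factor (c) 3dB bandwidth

Step 1 — Resonance: ω₀ = 1/√(LC) = 1/√(0.02·0.000166) = 548.8 rad/s.
Step 2 — f₀ = ω₀/(2π) = 87.35 Hz.
Step 3 — Parallel Q: Q = R/(ω₀L) = 25.6/(548.8·0.02) = 2.332.
Step 4 — Bandwidth: Δω = ω₀/Q = 235.3 rad/s; BW = Δω/(2π) = 37.45 Hz.

(a) f₀ = 87.35 Hz  (b) Q = 2.332  (c) BW = 37.45 Hz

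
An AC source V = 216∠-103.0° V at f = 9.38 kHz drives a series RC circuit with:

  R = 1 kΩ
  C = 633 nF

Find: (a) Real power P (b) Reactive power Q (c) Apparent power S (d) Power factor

Step 1 — Angular frequency: ω = 2π·f = 2π·9380 = 5.894e+04 rad/s.
Step 2 — Component impedances:
  R: Z = R = 1000 Ω
  C: Z = 1/(jωC) = -j/(ω·C) = 0 - j26.8 Ω
Step 3 — Series combination: Z_total = R + C = 1000 - j26.8 Ω = 1000∠-1.5° Ω.
Step 4 — Source phasor: V = 216∠-103.0° V = -48.59 - j210.5 V.
Step 5 — Current: I = V / Z = -0.04292 - j0.2116 A = 0.2159∠-101.5° A.
Step 6 — Complex power: S = V·I* = 46.62 - j1.25 VA.
Step 7 — Real power: P = Re(S) = 46.62 W.
Step 8 — Reactive power: Q = Im(S) = -1.25 VAR.
Step 9 — Apparent power: |S| = 46.64 VA.
Step 10 — Power factor: PF = P/|S| = 0.9996 (leading).

(a) P = 46.62 W  (b) Q = -1.25 VAR  (c) S = 46.64 VA  (d) PF = 0.9996 (leading)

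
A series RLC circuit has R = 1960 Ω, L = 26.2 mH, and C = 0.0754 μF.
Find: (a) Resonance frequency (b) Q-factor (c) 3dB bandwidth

Step 1 — Resonance condition Im(Z)=0 gives ω₀ = 1/√(LC).
Step 2 — ω₀ = 1/√(0.0262·7.54e-08) = 2.25e+04 rad/s.
Step 3 — f₀ = ω₀/(2π) = 3581 Hz.
Step 4 — Series Q: Q = ω₀L/R = 2.25e+04·0.0262/1960 = 0.3008.
Step 5 — 3dB bandwidth: Δω = ω₀/Q = 7.481e+04 rad/s; BW = Δω/(2π) = 1.191e+04 Hz.

(a) f₀ = 3581 Hz  (b) Q = 0.3008  (c) BW = 1.191e+04 Hz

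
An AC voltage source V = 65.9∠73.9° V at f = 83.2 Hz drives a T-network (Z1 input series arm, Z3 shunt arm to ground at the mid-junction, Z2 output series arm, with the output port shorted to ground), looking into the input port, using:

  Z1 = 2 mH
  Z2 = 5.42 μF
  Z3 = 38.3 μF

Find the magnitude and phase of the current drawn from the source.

Step 1 — Angular frequency: ω = 2π·f = 2π·83.2 = 522.8 rad/s.
Step 2 — Component impedances:
  Z1: Z = jωL = j·522.8·0.002 = 0 + j1.046 Ω
  Z2: Z = 1/(jωC) = -j/(ω·C) = 0 - j352.9 Ω
  Z3: Z = 1/(jωC) = -j/(ω·C) = 0 - j49.95 Ω
Step 3 — With the output port shorted to ground, the output series arm Z2 runs from the junction to ground; the shunt arm Z3 also runs from the junction to ground. They appear in parallel: Z3 || Z2 = 0 - j43.75 Ω.
Step 4 — Series with input arm Z1: Z_in = Z1 + (Z3 || Z2) = 0 - j42.71 Ω = 42.71∠-90.0° Ω.
Step 5 — Source phasor: V = 65.9∠73.9° V = 18.28 + j63.32 V.
Step 6 — Ohm's law: I = V / Z_total = (18.28 + j63.32) / (0 - j42.71) = -1.483 + j0.4279 A.
Step 7 — Convert to polar: |I| = 1.543 A, ∠I = 163.9°.

I = 1.543∠163.9° A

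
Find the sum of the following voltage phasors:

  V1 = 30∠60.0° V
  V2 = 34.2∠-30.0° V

Step 1 — Convert each phasor to rectangular form:
  V1 = 30·(cos(60.0°) + j·sin(60.0°)) = 15 + j25.98 V
  V2 = 34.2·(cos(-30.0°) + j·sin(-30.0°)) = 29.62 - j17.1 V
Step 2 — Sum components: V_total = 44.62 + j8.881 V.
Step 3 — Convert to polar: |V_total| = 45.49 V, ∠V_total = 11.3°.

V_total = 45.49∠11.3° V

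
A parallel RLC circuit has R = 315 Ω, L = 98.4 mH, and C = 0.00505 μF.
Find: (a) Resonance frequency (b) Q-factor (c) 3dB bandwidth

Step 1 — Resonance: ω₀ = 1/√(LC) = 1/√(0.0984·5.05e-09) = 4.486e+04 rad/s.
Step 2 — f₀ = ω₀/(2π) = 7140 Hz.
Step 3 — Parallel Q: Q = R/(ω₀L) = 315/(4.486e+04·0.0984) = 0.07136.
Step 4 — Bandwidth: Δω = ω₀/Q = 6.286e+05 rad/s; BW = Δω/(2π) = 1.001e+05 Hz.

(a) f₀ = 7140 Hz  (b) Q = 0.07136  (c) BW = 1.001e+05 Hz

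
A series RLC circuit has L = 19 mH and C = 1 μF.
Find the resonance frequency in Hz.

Step 1 — Resonance condition Im(Z)=0 gives ω₀ = 1/√(LC).
Step 2 — ω₀ = 1/√(0.019·1e-06) = 7255 rad/s.
Step 3 — f₀ = ω₀/(2π) = 1155 Hz.

f₀ = 1155 Hz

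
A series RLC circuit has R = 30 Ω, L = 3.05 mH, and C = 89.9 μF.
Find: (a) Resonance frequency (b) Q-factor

Step 1 — Resonance condition Im(Z)=0 gives ω₀ = 1/√(LC).
Step 2 — ω₀ = 1/√(0.00305·8.99e-05) = 1910 rad/s.
Step 3 — f₀ = ω₀/(2π) = 303.9 Hz.
Step 4 — Series Q: Q = ω₀L/R = 1910·0.00305/30 = 0.1942.

(a) f₀ = 303.9 Hz  (b) Q = 0.1942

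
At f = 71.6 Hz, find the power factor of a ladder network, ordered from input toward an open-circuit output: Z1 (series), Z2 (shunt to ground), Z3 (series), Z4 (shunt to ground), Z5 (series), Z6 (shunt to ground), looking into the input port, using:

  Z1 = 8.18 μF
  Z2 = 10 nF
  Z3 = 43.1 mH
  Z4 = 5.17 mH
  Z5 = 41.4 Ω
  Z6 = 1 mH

Step 1 — Angular frequency: ω = 2π·f = 2π·71.6 = 449.9 rad/s.
Step 2 — Component impedances:
  Z1: Z = 1/(jωC) = -j/(ω·C) = 0 - j271.7 Ω
  Z2: Z = 1/(jωC) = -j/(ω·C) = 0 - j2.223e+05 Ω
  Z3: Z = jωL = j·449.9·0.0431 = 0 + j19.39 Ω
  Z4: Z = jωL = j·449.9·0.00517 = 0 + j2.326 Ω
  Z5: Z = R = 41.4 Ω
  Z6: Z = jωL = j·449.9·0.001 = 0 + j0.4499 Ω
Step 3 — Ladder network (open output): work backward from the far end, alternating series and parallel combinations. Z_in = 0.1301 - j250 Ω = 250∠-90.0° Ω.
Step 4 — Power factor: PF = cos(φ) = Re(Z)/|Z| = 0.1301/250 = 0.0005204.
Step 5 — Type: Im(Z) = -250 ⇒ leading (phase φ = -90.0°).

PF = 0.0005204 (leading, φ = -90.0°)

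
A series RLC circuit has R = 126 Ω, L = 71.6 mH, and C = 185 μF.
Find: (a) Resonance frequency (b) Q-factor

Step 1 — Resonance condition Im(Z)=0 gives ω₀ = 1/√(LC).
Step 2 — ω₀ = 1/√(0.0716·0.000185) = 274.8 rad/s.
Step 3 — f₀ = ω₀/(2π) = 43.73 Hz.
Step 4 — Series Q: Q = ω₀L/R = 274.8·0.0716/126 = 0.1561.

(a) f₀ = 43.73 Hz  (b) Q = 0.1561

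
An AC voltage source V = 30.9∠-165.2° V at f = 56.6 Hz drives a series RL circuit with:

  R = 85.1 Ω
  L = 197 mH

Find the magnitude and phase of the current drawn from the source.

Step 1 — Angular frequency: ω = 2π·f = 2π·56.6 = 355.6 rad/s.
Step 2 — Component impedances:
  R: Z = R = 85.1 Ω
  L: Z = jωL = j·355.6·0.197 = 0 + j70.06 Ω
Step 3 — Series combination: Z_total = R + L = 85.1 + j70.06 Ω = 110.2∠39.5° Ω.
Step 4 — Source phasor: V = 30.9∠-165.2° V = -29.87 - j7.893 V.
Step 5 — Ohm's law: I = V / Z_total = (-29.87 - j7.893) / (85.1 + j70.06) = -0.2548 + j0.117 A.
Step 6 — Convert to polar: |I| = 0.2803 A, ∠I = 155.3°.

I = 0.2803∠155.3° A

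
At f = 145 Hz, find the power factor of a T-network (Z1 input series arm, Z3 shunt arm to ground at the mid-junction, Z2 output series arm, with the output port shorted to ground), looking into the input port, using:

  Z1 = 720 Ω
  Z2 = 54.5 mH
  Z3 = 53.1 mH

Step 1 — Angular frequency: ω = 2π·f = 2π·145 = 911.1 rad/s.
Step 2 — Component impedances:
  Z1: Z = R = 720 Ω
  Z2: Z = jωL = j·911.1·0.0545 = 0 + j49.65 Ω
  Z3: Z = jωL = j·911.1·0.0531 = 0 + j48.38 Ω
Step 3 — With the output port shorted to ground, the output series arm Z2 runs from the junction to ground; the shunt arm Z3 also runs from the junction to ground. They appear in parallel: Z3 || Z2 = 0 + j24.5 Ω.
Step 4 — Series with input arm Z1: Z_in = Z1 + (Z3 || Z2) = 720 + j24.5 Ω = 720.4∠1.9° Ω.
Step 5 — Power factor: PF = cos(φ) = Re(Z)/|Z| = 720/720.4 = 0.9994.
Step 6 — Type: Im(Z) = 24.5 ⇒ lagging (phase φ = 1.9°).

PF = 0.9994 (lagging, φ = 1.9°)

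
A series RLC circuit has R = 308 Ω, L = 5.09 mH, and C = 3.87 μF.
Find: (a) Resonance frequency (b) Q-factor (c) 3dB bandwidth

Step 1 — Resonance: ω₀ = 1/√(LC) = 1/√(0.00509·3.87e-06) = 7125 rad/s.
Step 2 — f₀ = ω₀/(2π) = 1134 Hz.
Step 3 — Series Q: Q = ω₀L/R = 7125·0.00509/308 = 0.1177.
Step 4 — Bandwidth: Δω = ω₀/Q = 6.051e+04 rad/s; BW = Δω/(2π) = 9631 Hz.

(a) f₀ = 1134 Hz  (b) Q = 0.1177  (c) BW = 9631 Hz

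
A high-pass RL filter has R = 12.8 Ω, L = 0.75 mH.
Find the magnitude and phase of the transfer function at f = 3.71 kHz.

Step 1 — Angular frequency: ω = 2π·3710 = 2.331e+04 rad/s.
Step 2 — Transfer function: H(jω) = jωL/(R + jωL).
Step 3 — Numerator jωL = j·17.48; denominator R + jωL = 12.8 + j17.48.
Step 4 — H = 0.651 + j0.4766.
Step 5 — Magnitude: |H| = 0.8069 (-1.9 dB); phase: φ = 36.2°.

|H| = 0.8069 (-1.9 dB), φ = 36.2°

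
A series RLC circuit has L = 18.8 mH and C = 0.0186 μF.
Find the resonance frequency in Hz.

Step 1 — Resonance condition Im(Z)=0 gives ω₀ = 1/√(LC).
Step 2 — ω₀ = 1/√(0.0188·1.86e-08) = 5.348e+04 rad/s.
Step 3 — f₀ = ω₀/(2π) = 8511 Hz.

f₀ = 8511 Hz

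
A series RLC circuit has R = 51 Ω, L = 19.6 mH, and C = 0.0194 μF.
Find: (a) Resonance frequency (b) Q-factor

Step 1 — Resonance condition Im(Z)=0 gives ω₀ = 1/√(LC).
Step 2 — ω₀ = 1/√(0.0196·1.94e-08) = 5.128e+04 rad/s.
Step 3 — f₀ = ω₀/(2π) = 8162 Hz.
Step 4 — Series Q: Q = ω₀L/R = 5.128e+04·0.0196/51 = 19.71.

(a) f₀ = 8162 Hz  (b) Q = 19.71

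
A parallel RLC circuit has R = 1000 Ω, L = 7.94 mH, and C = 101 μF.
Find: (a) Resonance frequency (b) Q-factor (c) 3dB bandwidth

Step 1 — Resonance: ω₀ = 1/√(LC) = 1/√(0.00794·0.000101) = 1117 rad/s.
Step 2 — f₀ = ω₀/(2π) = 177.7 Hz.
Step 3 — Parallel Q: Q = R/(ω₀L) = 1000/(1117·0.00794) = 112.8.
Step 4 — Bandwidth: Δω = ω₀/Q = 9.901 rad/s; BW = Δω/(2π) = 1.576 Hz.

(a) f₀ = 177.7 Hz  (b) Q = 112.8  (c) BW = 1.576 Hz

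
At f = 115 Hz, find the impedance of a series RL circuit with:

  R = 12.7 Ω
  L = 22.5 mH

Step 1 — Angular frequency: ω = 2π·f = 2π·115 = 722.6 rad/s.
Step 2 — Component impedances:
  R: Z = R = 12.7 Ω
  L: Z = jωL = j·722.6·0.0225 = 0 + j16.26 Ω
Step 3 — Series combination: Z_total = R + L = 12.7 + j16.26 Ω = 20.63∠52.0° Ω.

Z = 12.7 + j16.26 Ω = 20.63∠52.0° Ω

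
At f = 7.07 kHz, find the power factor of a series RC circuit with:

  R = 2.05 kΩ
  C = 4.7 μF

Step 1 — Angular frequency: ω = 2π·f = 2π·7070 = 4.442e+04 rad/s.
Step 2 — Component impedances:
  R: Z = R = 2050 Ω
  C: Z = 1/(jωC) = -j/(ω·C) = 0 - j4.79 Ω
Step 3 — Series combination: Z_total = R + C = 2050 - j4.79 Ω = 2050∠-0.1° Ω.
Step 4 — Power factor: PF = cos(φ) = Re(Z)/|Z| = 2050/2050 = 1.
Step 5 — Type: Im(Z) = -4.79 ⇒ leading (phase φ = -0.1°).

PF = 1 (leading, φ = -0.1°)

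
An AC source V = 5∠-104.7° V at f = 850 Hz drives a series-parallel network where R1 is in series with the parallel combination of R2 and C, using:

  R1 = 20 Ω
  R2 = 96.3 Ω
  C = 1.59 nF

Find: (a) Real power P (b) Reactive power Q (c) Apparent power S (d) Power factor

Step 1 — Angular frequency: ω = 2π·f = 2π·850 = 5341 rad/s.
Step 2 — Component impedances:
  R1: Z = R = 20 Ω
  R2: Z = R = 96.3 Ω
  C: Z = 1/(jωC) = -j/(ω·C) = 0 - j1.178e+05 Ω
Step 3 — Parallel branch: R2 || C = 1/(1/R2 + 1/C) = 96.3 - j0.07875 Ω.
Step 4 — Series with R1: Z_total = R1 + (R2 || C) = 116.3 - j0.07875 Ω = 116.3∠-0.0° Ω.
Step 5 — Source phasor: V = 5∠-104.7° V = -1.269 - j4.836 V.
Step 6 — Current: I = V / Z = -0.01088 - j0.04159 A = 0.04299∠-104.7° A.
Step 7 — Complex power: S = V·I* = 0.215 - j0.0001456 VA.
Step 8 — Real power: P = Re(S) = 0.215 W.
Step 9 — Reactive power: Q = Im(S) = -0.0001456 VAR.
Step 10 — Apparent power: |S| = 0.215 VA.
Step 11 — Power factor: PF = P/|S| = 1 (leading).

(a) P = 0.215 W  (b) Q = -0.0001456 VAR  (c) S = 0.215 VA  (d) PF = 1 (leading)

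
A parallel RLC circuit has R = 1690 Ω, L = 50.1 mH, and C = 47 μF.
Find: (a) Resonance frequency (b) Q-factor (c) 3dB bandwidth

Step 1 — Resonance: ω₀ = 1/√(LC) = 1/√(0.0501·4.7e-05) = 651.7 rad/s.
Step 2 — f₀ = ω₀/(2π) = 103.7 Hz.
Step 3 — Parallel Q: Q = R/(ω₀L) = 1690/(651.7·0.0501) = 51.76.
Step 4 — Bandwidth: Δω = ω₀/Q = 12.59 rad/s; BW = Δω/(2π) = 2.004 Hz.

(a) f₀ = 103.7 Hz  (b) Q = 51.76  (c) BW = 2.004 Hz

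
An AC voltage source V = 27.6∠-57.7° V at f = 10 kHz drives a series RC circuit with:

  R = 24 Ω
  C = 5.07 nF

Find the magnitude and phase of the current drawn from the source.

Step 1 — Angular frequency: ω = 2π·f = 2π·1e+04 = 6.283e+04 rad/s.
Step 2 — Component impedances:
  R: Z = R = 24 Ω
  C: Z = 1/(jωC) = -j/(ω·C) = 0 - j3139 Ω
Step 3 — Series combination: Z_total = R + C = 24 - j3139 Ω = 3139∠-89.6° Ω.
Step 4 — Source phasor: V = 27.6∠-57.7° V = 14.75 - j23.33 V.
Step 5 — Ohm's law: I = V / Z_total = (14.75 - j23.33) / (24 - j3139) = 0.007467 + j0.004641 A.
Step 6 — Convert to polar: |I| = 0.008792 A, ∠I = 31.9°.

I = 0.008792∠31.9° A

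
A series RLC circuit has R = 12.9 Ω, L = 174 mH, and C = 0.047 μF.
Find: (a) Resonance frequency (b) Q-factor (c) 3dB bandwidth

Step 1 — Resonance: ω₀ = 1/√(LC) = 1/√(0.174·4.7e-08) = 1.106e+04 rad/s.
Step 2 — f₀ = ω₀/(2π) = 1760 Hz.
Step 3 — Series Q: Q = ω₀L/R = 1.106e+04·0.174/12.9 = 149.2.
Step 4 — Bandwidth: Δω = ω₀/Q = 74.14 rad/s; BW = Δω/(2π) = 11.8 Hz.

(a) f₀ = 1760 Hz  (b) Q = 149.2  (c) BW = 11.8 Hz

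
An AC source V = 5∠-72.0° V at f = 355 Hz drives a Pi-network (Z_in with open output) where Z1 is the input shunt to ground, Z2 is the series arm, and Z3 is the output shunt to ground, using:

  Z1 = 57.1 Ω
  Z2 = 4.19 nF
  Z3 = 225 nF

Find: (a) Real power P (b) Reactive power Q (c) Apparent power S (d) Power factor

Step 1 — Angular frequency: ω = 2π·f = 2π·355 = 2231 rad/s.
Step 2 — Component impedances:
  Z1: Z = R = 57.1 Ω
  Z2: Z = 1/(jωC) = -j/(ω·C) = 0 - j1.07e+05 Ω
  Z3: Z = 1/(jωC) = -j/(ω·C) = 0 - j1993 Ω
Step 3 — With open output, the series arm Z2 and the output shunt Z3 appear in series to ground: Z2 + Z3 = 0 - j1.09e+05 Ω.
Step 4 — Parallel with input shunt Z1: Z_in = Z1 || (Z2 + Z3) = 57.1 - j0.02991 Ω = 57.1∠-0.0° Ω.
Step 5 — Source phasor: V = 5∠-72.0° V = 1.545 - j4.755 V.
Step 6 — Current: I = V / Z = 0.0271 - j0.08327 A = 0.08757∠-72.0° A.
Step 7 — Complex power: S = V·I* = 0.4378 - j0.0002294 VA.
Step 8 — Real power: P = Re(S) = 0.4378 W.
Step 9 — Reactive power: Q = Im(S) = -0.0002294 VAR.
Step 10 — Apparent power: |S| = 0.4378 VA.
Step 11 — Power factor: PF = P/|S| = 1 (leading).

(a) P = 0.4378 W  (b) Q = -0.0002294 VAR  (c) S = 0.4378 VA  (d) PF = 1 (leading)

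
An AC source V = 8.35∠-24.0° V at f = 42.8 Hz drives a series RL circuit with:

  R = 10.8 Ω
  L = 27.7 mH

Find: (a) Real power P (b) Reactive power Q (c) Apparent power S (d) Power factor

Step 1 — Angular frequency: ω = 2π·f = 2π·42.8 = 268.9 rad/s.
Step 2 — Component impedances:
  R: Z = R = 10.8 Ω
  L: Z = jωL = j·268.9·0.0277 = 0 + j7.449 Ω
Step 3 — Series combination: Z_total = R + L = 10.8 + j7.449 Ω = 13.12∠34.6° Ω.
Step 4 — Source phasor: V = 8.35∠-24.0° V = 7.628 - j3.396 V.
Step 5 — Current: I = V / Z = 0.3316 - j0.5432 A = 0.6364∠-58.6° A.
Step 6 — Complex power: S = V·I* = 4.375 + j3.017 VA.
Step 7 — Real power: P = Re(S) = 4.375 W.
Step 8 — Reactive power: Q = Im(S) = 3.017 VAR.
Step 9 — Apparent power: |S| = 5.314 VA.
Step 10 — Power factor: PF = P/|S| = 0.8232 (lagging).

(a) P = 4.375 W  (b) Q = 3.017 VAR  (c) S = 5.314 VA  (d) PF = 0.8232 (lagging)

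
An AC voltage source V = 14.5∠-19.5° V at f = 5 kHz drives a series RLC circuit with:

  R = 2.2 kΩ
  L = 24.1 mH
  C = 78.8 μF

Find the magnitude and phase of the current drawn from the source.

Step 1 — Angular frequency: ω = 2π·f = 2π·5000 = 3.142e+04 rad/s.
Step 2 — Component impedances:
  R: Z = R = 2200 Ω
  L: Z = jωL = j·3.142e+04·0.0241 = 0 + j757.1 Ω
  C: Z = 1/(jωC) = -j/(ω·C) = 0 - j0.4039 Ω
Step 3 — Series combination: Z_total = R + L + C = 2200 + j756.7 Ω = 2327∠19.0° Ω.
Step 4 — Source phasor: V = 14.5∠-19.5° V = 13.67 - j4.84 V.
Step 5 — Ohm's law: I = V / Z_total = (13.67 - j4.84) / (2200 + j756.7) = 0.004879 - j0.003878 A.
Step 6 — Convert to polar: |I| = 0.006233 A, ∠I = -38.5°.

I = 0.006233∠-38.5° A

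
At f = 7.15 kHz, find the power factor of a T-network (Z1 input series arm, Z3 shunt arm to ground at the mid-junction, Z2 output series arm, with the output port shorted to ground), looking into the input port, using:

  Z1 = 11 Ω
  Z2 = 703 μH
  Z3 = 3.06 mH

Step 1 — Angular frequency: ω = 2π·f = 2π·7150 = 4.492e+04 rad/s.
Step 2 — Component impedances:
  Z1: Z = R = 11 Ω
  Z2: Z = jωL = j·4.492e+04·0.000703 = 0 + j31.58 Ω
  Z3: Z = jωL = j·4.492e+04·0.00306 = 0 + j137.5 Ω
Step 3 — With the output port shorted to ground, the output series arm Z2 runs from the junction to ground; the shunt arm Z3 also runs from the junction to ground. They appear in parallel: Z3 || Z2 = 0 + j25.68 Ω.
Step 4 — Series with input arm Z1: Z_in = Z1 + (Z3 || Z2) = 11 + j25.68 Ω = 27.94∠66.8° Ω.
Step 5 — Power factor: PF = cos(φ) = Re(Z)/|Z| = 11/27.94 = 0.3937.
Step 6 — Type: Im(Z) = 25.68 ⇒ lagging (phase φ = 66.8°).

PF = 0.3937 (lagging, φ = 66.8°)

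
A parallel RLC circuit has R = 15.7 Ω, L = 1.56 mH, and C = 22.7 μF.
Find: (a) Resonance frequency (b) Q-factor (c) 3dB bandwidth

Step 1 — Resonance: ω₀ = 1/√(LC) = 1/√(0.00156·2.27e-05) = 5314 rad/s.
Step 2 — f₀ = ω₀/(2π) = 845.8 Hz.
Step 3 — Parallel Q: Q = R/(ω₀L) = 15.7/(5314·0.00156) = 1.894.
Step 4 — Bandwidth: Δω = ω₀/Q = 2806 rad/s; BW = Δω/(2π) = 446.6 Hz.

(a) f₀ = 845.8 Hz  (b) Q = 1.894  (c) BW = 446.6 Hz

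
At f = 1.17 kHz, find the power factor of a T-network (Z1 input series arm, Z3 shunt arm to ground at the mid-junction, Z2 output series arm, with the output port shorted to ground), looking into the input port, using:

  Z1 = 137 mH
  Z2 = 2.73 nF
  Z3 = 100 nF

Step 1 — Angular frequency: ω = 2π·f = 2π·1170 = 7351 rad/s.
Step 2 — Component impedances:
  Z1: Z = jωL = j·7351·0.137 = 0 + j1007 Ω
  Z2: Z = 1/(jωC) = -j/(ω·C) = 0 - j4.983e+04 Ω
  Z3: Z = 1/(jωC) = -j/(ω·C) = 0 - j1360 Ω
Step 3 — With the output port shorted to ground, the output series arm Z2 runs from the junction to ground; the shunt arm Z3 also runs from the junction to ground. They appear in parallel: Z3 || Z2 = 0 - j1324 Ω.
Step 4 — Series with input arm Z1: Z_in = Z1 + (Z3 || Z2) = 0 - j317 Ω = 317∠-90.0° Ω.
Step 5 — Power factor: PF = cos(φ) = Re(Z)/|Z| = 0/317 = 0.
Step 6 — Type: Im(Z) = -317 ⇒ leading (phase φ = -90.0°).

PF = 0 (leading, φ = -90.0°)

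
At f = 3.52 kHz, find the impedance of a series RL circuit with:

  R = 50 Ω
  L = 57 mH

Step 1 — Angular frequency: ω = 2π·f = 2π·3520 = 2.212e+04 rad/s.
Step 2 — Component impedances:
  R: Z = R = 50 Ω
  L: Z = jωL = j·2.212e+04·0.057 = 0 + j1261 Ω
Step 3 — Series combination: Z_total = R + L = 50 + j1261 Ω = 1262∠87.7° Ω.

Z = 50 + j1261 Ω = 1262∠87.7° Ω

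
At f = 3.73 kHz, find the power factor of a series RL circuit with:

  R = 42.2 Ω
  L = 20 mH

Step 1 — Angular frequency: ω = 2π·f = 2π·3730 = 2.344e+04 rad/s.
Step 2 — Component impedances:
  R: Z = R = 42.2 Ω
  L: Z = jωL = j·2.344e+04·0.02 = 0 + j468.7 Ω
Step 3 — Series combination: Z_total = R + L = 42.2 + j468.7 Ω = 470.6∠84.9° Ω.
Step 4 — Power factor: PF = cos(φ) = Re(Z)/|Z| = 42.2/470.6 = 0.08967.
Step 5 — Type: Im(Z) = 468.7 ⇒ lagging (phase φ = 84.9°).

PF = 0.08967 (lagging, φ = 84.9°)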